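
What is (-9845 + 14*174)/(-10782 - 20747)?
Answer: 7409/31529 ≈ 0.23499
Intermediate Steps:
(-9845 + 14*174)/(-10782 - 20747) = (-9845 + 2436)/(-31529) = -7409*(-1/31529) = 7409/31529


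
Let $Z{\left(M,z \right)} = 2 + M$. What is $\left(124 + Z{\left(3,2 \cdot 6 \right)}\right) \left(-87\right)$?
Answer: $-11223$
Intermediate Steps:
$\left(124 + Z{\left(3,2 \cdot 6 \right)}\right) \left(-87\right) = \left(124 + \left(2 + 3\right)\right) \left(-87\right) = \left(124 + 5\right) \left(-87\right) = 129 \left(-87\right) = -11223$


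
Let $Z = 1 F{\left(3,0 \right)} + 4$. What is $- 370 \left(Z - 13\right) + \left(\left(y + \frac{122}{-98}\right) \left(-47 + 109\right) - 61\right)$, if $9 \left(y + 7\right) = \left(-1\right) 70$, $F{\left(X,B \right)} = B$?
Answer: $\frac{1003537}{441} \approx 2275.6$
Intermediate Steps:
$y = - \frac{133}{9}$ ($y = -7 + \frac{\left(-1\right) 70}{9} = -7 + \frac{1}{9} \left(-70\right) = -7 - \frac{70}{9} = - \frac{133}{9} \approx -14.778$)
$Z = 4$ ($Z = 1 \cdot 0 + 4 = 0 + 4 = 4$)
$- 370 \left(Z - 13\right) + \left(\left(y + \frac{122}{-98}\right) \left(-47 + 109\right) - 61\right) = - 370 \left(4 - 13\right) + \left(\left(- \frac{133}{9} + \frac{122}{-98}\right) \left(-47 + 109\right) - 61\right) = - 370 \left(4 - 13\right) + \left(\left(- \frac{133}{9} + 122 \left(- \frac{1}{98}\right)\right) 62 - 61\right) = \left(-370\right) \left(-9\right) + \left(\left(- \frac{133}{9} - \frac{61}{49}\right) 62 - 61\right) = 3330 - \frac{464993}{441} = \frac{1003537}{441}$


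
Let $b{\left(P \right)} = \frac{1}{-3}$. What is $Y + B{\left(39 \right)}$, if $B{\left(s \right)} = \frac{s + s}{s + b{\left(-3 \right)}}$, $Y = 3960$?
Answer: $\frac{229797}{58} \approx 3962.0$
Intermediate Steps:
$b{\left(P \right)} = - \frac{1}{3}$
$B{\left(s \right)} = \frac{2 s}{- \frac{1}{3} + s}$ ($B{\left(s \right)} = \frac{s + s}{s - \frac{1}{3}} = \frac{2 s}{- \frac{1}{3} + s}$)
$Y + B{\left(39 \right)} = 3960 + 6 \cdot 39 \frac{1}{-1 + 3 \cdot 39} = 3960 + 6 \cdot 39 \frac{1}{-1 + 117} = 3960 + 6 \cdot 39 \cdot \frac{1}{116} = 3960 + \frac{117}{58} = \frac{229797}{58}$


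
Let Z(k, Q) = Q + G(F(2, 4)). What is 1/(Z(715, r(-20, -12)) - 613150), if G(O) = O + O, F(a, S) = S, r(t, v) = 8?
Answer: -1/613134 ≈ -1.6310e-6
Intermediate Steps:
G(O) = 2*O
Z(k, Q) = 8 + Q (Z(k, Q) = Q + 2*4 = Q + 8 = 8 + Q)
1/(Z(715, r(-20, -12)) - 613150) = 1/((8 + 8) - 613150) = 1/(16 - 613150) = 1/(-613134) = -1/613134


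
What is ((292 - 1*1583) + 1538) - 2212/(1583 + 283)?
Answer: 229345/933 ≈ 245.81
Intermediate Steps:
((292 - 1*1583) + 1538) - 2212/(1583 + 283) = ((292 - 1583) + 1538) - 2212/1866 = (-1291 + 1538) - 2212*1/1866 = 247 - 1106/933 = 229345/933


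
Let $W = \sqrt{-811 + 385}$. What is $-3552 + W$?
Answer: $-3552 + i \sqrt{426} \approx -3552.0 + 20.64 i$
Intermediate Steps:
$W = i \sqrt{426}$ ($W = \sqrt{-426} = i \sqrt{426} \approx 20.64 i$)
$-3552 + W = -3552 + i \sqrt{426}$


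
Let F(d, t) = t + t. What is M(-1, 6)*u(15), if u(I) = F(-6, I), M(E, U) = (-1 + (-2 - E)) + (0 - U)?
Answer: -240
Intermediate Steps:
M(E, U) = -3 - E - U (M(E, U) = (-3 - E) - U = -3 - E - U)
F(d, t) = 2*t
u(I) = 2*I
M(-1, 6)*u(15) = (-3 - 1*(-1) - 1*6)*(2*15) = (-3 + 1 - 6)*30 = -8*30 = -240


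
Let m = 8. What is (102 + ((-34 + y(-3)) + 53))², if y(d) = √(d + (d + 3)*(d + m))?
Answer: (121 + I*√3)² ≈ 14638.0 + 419.16*I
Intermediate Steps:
y(d) = √(d + (3 + d)*(8 + d)) (y(d) = √(d + (d + 3)*(d + 8)) = √(d + (3 + d)*(8 + d)))
(102 + ((-34 + y(-3)) + 53))² = (102 + ((-34 + √(24 + (-3)² + 12*(-3))) + 53))² = (102 + ((-34 + √(24 + 9 - 36)) + 53))² = (102 + ((-34 + √(-3)) + 53))² = (102 + ((-34 + I*√3) + 53))² = (102 + (19 + I*√3))² = (121 + I*√3)²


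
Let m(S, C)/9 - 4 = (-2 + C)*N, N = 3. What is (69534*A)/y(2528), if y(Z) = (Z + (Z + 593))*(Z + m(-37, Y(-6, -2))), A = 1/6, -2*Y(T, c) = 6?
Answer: 3863/4573807 ≈ 0.00084459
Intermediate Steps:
Y(T, c) = -3 (Y(T, c) = -½*6 = -3)
A = ⅙ ≈ 0.16667
m(S, C) = -18 + 27*C (m(S, C) = 36 + 9*((-2 + C)*3) = 36 + 9*(-6 + 3*C) = 36 + (-54 + 27*C) = -18 + 27*C)
y(Z) = (-99 + Z)*(593 + 2*Z) (y(Z) = (Z + (Z + 593))*(Z + (-18 + 27*(-3))) = (Z + (593 + Z))*(Z + (-18 - 81)) = (593 + 2*Z)*(Z - 99) = (593 + 2*Z)*(-99 + Z) = (-99 + Z)*(593 + 2*Z))
(69534*A)/y(2528) = (69534*(⅙))/(-58707 + 2*2528² + 395*2528) = 11589/(-58707 + 2*6390784 + 998560) = 11589/(-58707 + 12781568 + 998560) = 11589/13721421 = 11589*(1/13721421) = 3863/4573807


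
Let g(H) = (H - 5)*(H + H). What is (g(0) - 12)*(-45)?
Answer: 540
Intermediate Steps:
g(H) = 2*H*(-5 + H) (g(H) = (-5 + H)*(2*H) = 2*H*(-5 + H))
(g(0) - 12)*(-45) = (2*0*(-5 + 0) - 12)*(-45) = (2*0*(-5) - 12)*(-45) = (0 - 12)*(-45) = -12*(-45) = 540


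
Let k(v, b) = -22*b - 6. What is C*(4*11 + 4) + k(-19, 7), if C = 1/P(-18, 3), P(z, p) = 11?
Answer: -1712/11 ≈ -155.64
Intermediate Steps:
k(v, b) = -6 - 22*b
C = 1/11 ≈ 0.090909
C*(4*11 + 4) + k(-19, 7) = (4*11 + 4)/11 + (-6 - 22*7) = (44 + 4)/11 + (-6 - 154) = (1/11)*48 - 160 = 48/11 - 160 = -1712/11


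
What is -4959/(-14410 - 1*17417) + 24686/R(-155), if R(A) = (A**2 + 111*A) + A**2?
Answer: 312880559/327234605 ≈ 0.95613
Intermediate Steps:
R(A) = 2*A**2 + 111*A
-4959/(-14410 - 1*17417) + 24686/R(-155) = -4959/(-14410 - 1*17417) + 24686/((-155*(111 + 2*(-155)))) = -4959/(-14410 - 17417) + 24686/((-155*(111 - 310))) = -4959/(-31827) + 24686/((-155*(-199))) = -4959*(-1/31827) + 24686/30845 = 1653/10609 + 24686*(1/30845) = 1653/10609 + 24686/30845 = 312880559/327234605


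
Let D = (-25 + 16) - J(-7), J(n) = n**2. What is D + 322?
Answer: 264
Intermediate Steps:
D = -58 (D = (-25 + 16) - 1*(-7)**2 = -9 - 1*49 = -9 - 49 = -58)
D + 322 = -58 + 322 = 264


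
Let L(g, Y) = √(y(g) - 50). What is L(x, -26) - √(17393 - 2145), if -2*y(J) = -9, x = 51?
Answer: -4*√953 + I*√182/2 ≈ -123.48 + 6.7454*I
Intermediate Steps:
y(J) = 9/2 (y(J) = -½*(-9) = 9/2)
L(g, Y) = I*√182/2 (L(g, Y) = √(9/2 - 50) = √(-91/2) = I*√182/2)
L(x, -26) - √(17393 - 2145) = I*√182/2 - √(17393 - 2145) = I*√182/2 - √15248 = I*√182/2 - 4*√953 = -4*√953 + I*√182/2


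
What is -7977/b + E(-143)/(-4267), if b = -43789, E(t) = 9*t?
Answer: 90394302/186847663 ≈ 0.48379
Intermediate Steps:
-7977/b + E(-143)/(-4267) = -7977/(-43789) + (9*(-143))/(-4267) = -7977*(-1/43789) - 1287*(-1/4267) = 7977/43789 + 1287/4267 = 90394302/186847663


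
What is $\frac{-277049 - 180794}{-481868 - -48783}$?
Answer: $\frac{457843}{433085} \approx 1.0572$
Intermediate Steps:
$\frac{-277049 - 180794}{-481868 - -48783} = - \frac{457843}{-481868 + 48783} = - \frac{457843}{-433085} = \left(-457843\right) \left(- \frac{1}{433085}\right) = \frac{457843}{433085}$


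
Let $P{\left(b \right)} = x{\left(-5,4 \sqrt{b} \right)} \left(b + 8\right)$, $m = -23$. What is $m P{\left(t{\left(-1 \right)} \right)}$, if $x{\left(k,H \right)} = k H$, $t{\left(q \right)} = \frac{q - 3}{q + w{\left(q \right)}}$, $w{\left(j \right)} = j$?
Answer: $4600 \sqrt{2} \approx 6505.4$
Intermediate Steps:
$t{\left(q \right)} = \frac{-3 + q}{2 q}$ ($t{\left(q \right)} = \frac{q - 3}{q + q} = \frac{-3 + q}{2 q}$)
$x{\left(k,H \right)} = H k$
$P{\left(b \right)} = - 20 \sqrt{b} \left(8 + b\right)$ ($P{\left(b \right)} = 4 \sqrt{b} \left(-5\right) \left(b + 8\right) = - 20 \sqrt{b} \left(8 + b\right)$)
$m P{\left(t{\left(-1 \right)} \right)} = - 23 \cdot 20 \sqrt{\frac{-3 - 1}{2 \left(-1\right)}} \left(-8 - \frac{-3 - 1}{2 \left(-1\right)}\right) = - 23 \cdot 20 \sqrt{\frac{1}{2} \left(-1\right) \left(-4\right)} \left(-8 - \frac{1}{2} \left(-1\right) \left(-4\right)\right) = - 23 \cdot 20 \sqrt{2} \left(-8 - 2\right) = - 23 \cdot 20 \sqrt{2} \left(-10\right) = - 23 \left(- 200 \sqrt{2}\right) = 4600 \sqrt{2}$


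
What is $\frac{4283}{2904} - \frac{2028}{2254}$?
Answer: $\frac{1882285}{3272808} \approx 0.57513$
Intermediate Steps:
$\frac{4283}{2904} - \frac{2028}{2254} = 4283 \cdot \frac{1}{2904} - \frac{1014}{1127} = \frac{4283}{2904} - \frac{1014}{1127} = \frac{1882285}{3272808}$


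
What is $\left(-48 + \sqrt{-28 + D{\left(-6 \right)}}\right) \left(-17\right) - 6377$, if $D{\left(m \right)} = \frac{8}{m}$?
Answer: $-5561 - \frac{34 i \sqrt{66}}{3} \approx -5561.0 - 92.072 i$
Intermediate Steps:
$\left(-48 + \sqrt{-28 + D{\left(-6 \right)}}\right) \left(-17\right) - 6377 = \left(-48 + \sqrt{-28 + \frac{8}{-6}}\right) \left(-17\right) - 6377 = \left(-48 + \sqrt{-28 + 8 \left(- \frac{1}{6}\right)}\right) \left(-17\right) - 6377 = \left(-48 + \sqrt{-28 - \frac{4}{3}}\right) \left(-17\right) - 6377 = \left(-48 + \sqrt{- \frac{88}{3}}\right) \left(-17\right) - 6377 = \left(-48 + \frac{2 i \sqrt{66}}{3}\right) \left(-17\right) - 6377 = \left(816 - \frac{34 i \sqrt{66}}{3}\right) - 6377 = -5561 - \frac{34 i \sqrt{66}}{3}$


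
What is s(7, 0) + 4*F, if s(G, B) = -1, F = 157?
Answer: 627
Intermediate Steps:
s(7, 0) + 4*F = -1 + 4*157 = -1 + 628 = 627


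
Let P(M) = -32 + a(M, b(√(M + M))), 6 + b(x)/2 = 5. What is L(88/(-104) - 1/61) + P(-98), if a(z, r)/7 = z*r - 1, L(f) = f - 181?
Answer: 912852/793 ≈ 1151.1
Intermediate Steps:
b(x) = -2 (b(x) = -12 + 2*5 = -12 + 10 = -2)
L(f) = -181 + f
a(z, r) = -7 + 7*r*z (a(z, r) = 7*(z*r - 1) = 7*(r*z - 1) = 7*(-1 + r*z) = -7 + 7*r*z)
P(M) = -39 - 14*M (P(M) = -32 + (-7 + 7*(-2)*M) = -32 + (-7 - 14*M) = -39 - 14*M)
L(88/(-104) - 1/61) + P(-98) = (-181 + (88/(-104) - 1/61)) + (-39 - 14*(-98)) = (-181 + (88*(-1/104) - 1*1/61)) + (-39 + 1372) = (-181 + (-11/13 - 1/61)) + 1333 = (-181 - 684/793) + 1333 = -144217/793 + 1333 = 912852/793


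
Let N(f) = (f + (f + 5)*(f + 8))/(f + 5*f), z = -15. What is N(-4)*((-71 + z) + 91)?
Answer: 0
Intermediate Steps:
N(f) = (f + (5 + f)*(8 + f))/(6*f) (N(f) = (f + (5 + f)*(8 + f))/((6*f)) = (f + (5 + f)*(8 + f))*(1/(6*f)) = (f + (5 + f)*(8 + f))/(6*f))
N(-4)*((-71 + z) + 91) = ((⅙)*(40 - 4*(14 - 4))/(-4))*((-71 - 15) + 91) = ((⅙)*(-¼)*(40 - 4*10))*(-86 + 91) = ((⅙)*(-¼)*(40 - 40))*5 = ((⅙)*(-¼)*0)*5 = 0*5 = 0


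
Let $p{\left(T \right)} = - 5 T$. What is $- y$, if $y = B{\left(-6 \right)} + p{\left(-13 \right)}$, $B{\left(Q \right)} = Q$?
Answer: $-59$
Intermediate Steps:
$y = 59$ ($y = -6 - -65 = -6 + 65 = 59$)
$- y = \left(-1\right) 59 = -59$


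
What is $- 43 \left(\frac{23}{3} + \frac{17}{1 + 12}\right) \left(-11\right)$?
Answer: $\frac{165550}{39} \approx 4244.9$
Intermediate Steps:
$- 43 \left(\frac{23}{3} + \frac{17}{1 + 12}\right) \left(-11\right) = - 43 \left(23 \cdot \frac{1}{3} + \frac{17}{13}\right) \left(-11\right) = - 43 \left(\frac{23}{3} + 17 \cdot \frac{1}{13}\right) \left(-11\right) = - 43 \left(\frac{23}{3} + \frac{17}{13}\right) \left(-11\right) = \left(-43\right) \frac{350}{39} \left(-11\right) = \left(- \frac{15050}{39}\right) \left(-11\right) = \frac{165550}{39}$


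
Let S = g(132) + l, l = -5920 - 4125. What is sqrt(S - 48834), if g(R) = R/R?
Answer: 3*I*sqrt(6542) ≈ 242.65*I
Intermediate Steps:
l = -10045
g(R) = 1
S = -10044 (S = 1 - 10045 = -10044)
sqrt(S - 48834) = sqrt(-10044 - 48834) = sqrt(-58878) = 3*I*sqrt(6542)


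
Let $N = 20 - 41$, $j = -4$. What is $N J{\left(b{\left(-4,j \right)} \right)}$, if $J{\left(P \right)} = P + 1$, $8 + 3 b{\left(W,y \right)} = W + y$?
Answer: $91$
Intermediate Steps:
$N = -21$ ($N = 20 - 41 = -21$)
$b{\left(W,y \right)} = - \frac{8}{3} + \frac{W}{3} + \frac{y}{3}$ ($b{\left(W,y \right)} = - \frac{8}{3} + \frac{W + y}{3} = - \frac{8}{3} + \left(\frac{W}{3} + \frac{y}{3}\right) = - \frac{8}{3} + \frac{W}{3} + \frac{y}{3}$)
$J{\left(P \right)} = 1 + P$
$N J{\left(b{\left(-4,j \right)} \right)} = - 21 \left(1 + \left(- \frac{8}{3} + \frac{1}{3} \left(-4\right) + \frac{1}{3} \left(-4\right)\right)\right) = - 21 \left(1 - \frac{16}{3}\right) = \left(-21\right) \left(- \frac{13}{3}\right) = 91$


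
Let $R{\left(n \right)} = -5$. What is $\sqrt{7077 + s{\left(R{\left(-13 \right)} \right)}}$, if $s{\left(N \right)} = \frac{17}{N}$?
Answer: $\frac{2 \sqrt{44210}}{5} \approx 84.105$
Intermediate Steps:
$\sqrt{7077 + s{\left(R{\left(-13 \right)} \right)}} = \sqrt{7077 + \frac{17}{-5}} = \sqrt{7077 + 17 \left(- \frac{1}{5}\right)} = \sqrt{7077 - \frac{17}{5}} = \sqrt{\frac{35368}{5}} = \frac{2 \sqrt{44210}}{5}$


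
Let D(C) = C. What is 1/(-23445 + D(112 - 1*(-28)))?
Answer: -1/23305 ≈ -4.2909e-5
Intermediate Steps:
1/(-23445 + D(112 - 1*(-28))) = 1/(-23445 + (112 - 1*(-28))) = 1/(-23445 + (112 + 28)) = 1/(-23445 + 140) = 1/(-23305) = -1/23305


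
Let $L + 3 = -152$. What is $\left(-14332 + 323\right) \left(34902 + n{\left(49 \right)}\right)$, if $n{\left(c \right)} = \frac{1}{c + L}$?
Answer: $- \frac{51827850499}{106} \approx -4.8894 \cdot 10^{8}$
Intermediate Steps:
$L = -155$ ($L = -3 - 152 = -155$)
$n{\left(c \right)} = \frac{1}{-155 + c}$ ($n{\left(c \right)} = \frac{1}{c - 155} = \frac{1}{-155 + c}$)
$\left(-14332 + 323\right) \left(34902 + n{\left(49 \right)}\right) = \left(-14332 + 323\right) \left(34902 + \frac{1}{-155 + 49}\right) = - 14009 \left(34902 + \frac{1}{-106}\right) = - 14009 \left(34902 - \frac{1}{106}\right) = \left(-14009\right) \frac{3699611}{106} = - \frac{51827850499}{106}$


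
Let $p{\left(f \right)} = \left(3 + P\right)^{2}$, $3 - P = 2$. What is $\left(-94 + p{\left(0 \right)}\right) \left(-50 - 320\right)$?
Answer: $28860$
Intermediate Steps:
$P = 1$ ($P = 3 - 2 = 1$)
$p{\left(f \right)} = 16$ ($p{\left(f \right)} = \left(3 + 1\right)^{2} = 4^{2} = 16$)
$\left(-94 + p{\left(0 \right)}\right) \left(-50 - 320\right) = \left(-94 + 16\right) \left(-50 - 320\right) = \left(-78\right) \left(-370\right) = 28860$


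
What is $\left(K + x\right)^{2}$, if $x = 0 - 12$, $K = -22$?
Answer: $1156$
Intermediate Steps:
$x = -12$ ($x = 0 - 12 = -12$)
$\left(K + x\right)^{2} = \left(-22 - 12\right)^{2} = \left(-34\right)^{2} = 1156$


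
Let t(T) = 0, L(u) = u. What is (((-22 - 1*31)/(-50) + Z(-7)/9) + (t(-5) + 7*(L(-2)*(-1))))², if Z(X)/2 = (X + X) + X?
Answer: 2430481/22500 ≈ 108.02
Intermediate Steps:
Z(X) = 6*X (Z(X) = 2*((X + X) + X) = 2*(2*X + X) = 2*(3*X) = 6*X)
(((-22 - 1*31)/(-50) + Z(-7)/9) + (t(-5) + 7*(L(-2)*(-1))))² = (((-22 - 1*31)/(-50) + (6*(-7))/9) + (0 + 7*(-2*(-1))))² = (((-22 - 31)*(-1/50) - 42*⅑) + (0 + 7*2))² = ((-53*(-1/50) - 14/3) + (0 + 14))² = ((53/50 - 14/3) + 14)² = (-541/150 + 14)² = (1559/150)² = 2430481/22500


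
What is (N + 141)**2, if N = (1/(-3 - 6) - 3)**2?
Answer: 148962025/6561 ≈ 22704.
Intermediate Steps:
N = 784/81 (N = (1/(-9) - 3)**2 = (-1/9 - 3)**2 = (-28/9)**2 = 784/81 ≈ 9.6790)
(N + 141)**2 = (784/81 + 141)**2 = (12205/81)**2 = 148962025/6561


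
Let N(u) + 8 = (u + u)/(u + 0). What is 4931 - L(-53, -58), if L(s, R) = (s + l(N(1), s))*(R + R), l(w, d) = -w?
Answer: -521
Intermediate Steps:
N(u) = -6 (N(u) = -8 + (u + u)/(u + 0) = -8 + (2*u)/u = -8 + 2 = -6)
L(s, R) = 2*R*(6 + s) (L(s, R) = (s - 1*(-6))*(R + R) = (s + 6)*(2*R) = (6 + s)*(2*R) = 2*R*(6 + s))
4931 - L(-53, -58) = 4931 - 2*(-58)*(6 - 53) = 4931 - 2*(-58)*(-47) = 4931 - 1*5452 = 4931 - 5452 = -521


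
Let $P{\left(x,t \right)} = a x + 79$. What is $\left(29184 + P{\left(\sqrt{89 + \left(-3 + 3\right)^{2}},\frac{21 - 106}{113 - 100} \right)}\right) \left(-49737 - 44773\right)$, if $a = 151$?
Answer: $-2765646130 - 14271010 \sqrt{89} \approx -2.9003 \cdot 10^{9}$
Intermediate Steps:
$P{\left(x,t \right)} = 79 + 151 x$ ($P{\left(x,t \right)} = 151 x + 79 = 79 + 151 x$)
$\left(29184 + P{\left(\sqrt{89 + \left(-3 + 3\right)^{2}},\frac{21 - 106}{113 - 100} \right)}\right) \left(-49737 - 44773\right) = \left(29184 + \left(79 + 151 \sqrt{89 + \left(-3 + 3\right)^{2}}\right)\right) \left(-49737 - 44773\right) = \left(29184 + \left(79 + 151 \sqrt{89 + 0^{2}}\right)\right) \left(-94510\right) = \left(29184 + \left(79 + 151 \sqrt{89 + 0}\right)\right) \left(-94510\right) = \left(29184 + \left(79 + 151 \sqrt{89}\right)\right) \left(-94510\right) = \left(29263 + 151 \sqrt{89}\right) \left(-94510\right) = -2765646130 - 14271010 \sqrt{89}$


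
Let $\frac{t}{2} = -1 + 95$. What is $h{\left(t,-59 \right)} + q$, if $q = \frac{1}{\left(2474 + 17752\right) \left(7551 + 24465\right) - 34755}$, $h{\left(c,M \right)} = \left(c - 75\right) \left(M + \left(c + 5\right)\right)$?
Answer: $\frac{9804760877263}{647520861} \approx 15142.0$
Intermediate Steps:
$t = 188$ ($t = 2 \left(-1 + 95\right) = 2 \cdot 94 = 188$)
$h{\left(c,M \right)} = \left(-75 + c\right) \left(5 + M + c\right)$ ($h{\left(c,M \right)} = \left(-75 + c\right) \left(M + \left(5 + c\right)\right) = \left(-75 + c\right) \left(5 + M + c\right)$)
$q = \frac{1}{647520861}$ ($q = \frac{1}{20226 \cdot 32016 - 34755} = \frac{1}{647555616 - 34755} = \frac{1}{647520861} \approx 1.5444 \cdot 10^{-9}$)
$h{\left(t,-59 \right)} + q = \left(-375 + 188^{2} - -4425 - 13160 - 11092\right) + \frac{1}{647520861} = \left(-375 + 35344 + 4425 - 13160 - 11092\right) + \frac{1}{647520861} = 15142 + \frac{1}{647520861} = \frac{9804760877263}{647520861}$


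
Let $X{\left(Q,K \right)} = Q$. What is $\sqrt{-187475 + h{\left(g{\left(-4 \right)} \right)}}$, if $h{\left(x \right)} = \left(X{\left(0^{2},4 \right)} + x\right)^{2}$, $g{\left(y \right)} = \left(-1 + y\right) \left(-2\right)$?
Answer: $5 i \sqrt{7495} \approx 432.87 i$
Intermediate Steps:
$g{\left(y \right)} = 2 - 2 y$
$h{\left(x \right)} = x^{2}$ ($h{\left(x \right)} = \left(0^{2} + x\right)^{2} = \left(0 + x\right)^{2} = x^{2}$)
$\sqrt{-187475 + h{\left(g{\left(-4 \right)} \right)}} = \sqrt{-187475 + \left(2 - -8\right)^{2}} = \sqrt{-187475 + \left(2 + 8\right)^{2}} = \sqrt{-187475 + 10^{2}} = \sqrt{-187475 + 100} = \sqrt{-187375} = 5 i \sqrt{7495}$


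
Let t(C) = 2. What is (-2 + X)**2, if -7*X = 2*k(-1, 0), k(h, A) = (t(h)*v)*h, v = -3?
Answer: 676/49 ≈ 13.796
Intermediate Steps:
k(h, A) = -6*h (k(h, A) = (2*(-3))*h = -6*h)
X = -12/7 (X = -2*(-6*(-1))/7 = -2*6/7 = -1/7*12 = -12/7 ≈ -1.7143)
(-2 + X)**2 = (-2 - 12/7)**2 = (-26/7)**2 = 676/49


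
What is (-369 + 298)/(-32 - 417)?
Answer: 71/449 ≈ 0.15813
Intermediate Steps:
(-369 + 298)/(-32 - 417) = -71/(-449) = -71*(-1/449) = 71/449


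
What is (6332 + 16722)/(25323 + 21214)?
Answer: 23054/46537 ≈ 0.49539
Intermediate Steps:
(6332 + 16722)/(25323 + 21214) = 23054/46537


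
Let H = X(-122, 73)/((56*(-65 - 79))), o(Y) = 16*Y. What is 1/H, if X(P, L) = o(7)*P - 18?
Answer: 4032/6841 ≈ 0.58939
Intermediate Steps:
X(P, L) = -18 + 112*P (X(P, L) = (16*7)*P - 18 = 112*P - 18 = -18 + 112*P)
H = 6841/4032 (H = (-18 + 112*(-122))/((56*(-65 - 79))) = (-18 - 13664)/((56*(-144))) = -13682/(-8064) = -13682*(-1/8064) = 6841/4032 ≈ 1.6967)
1/H = 1/(6841/4032) = 4032/6841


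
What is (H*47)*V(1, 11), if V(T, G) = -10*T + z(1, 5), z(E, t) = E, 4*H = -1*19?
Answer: 8037/4 ≈ 2009.3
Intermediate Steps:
H = -19/4 (H = (-1*19)/4 = (1/4)*(-19) = -19/4 ≈ -4.7500)
V(T, G) = 1 - 10*T (V(T, G) = -10*T + 1 = 1 - 10*T)
(H*47)*V(1, 11) = (-19/4*47)*(1 - 10*1) = -893*(1 - 10)/4 = -893/4*(-9) = 8037/4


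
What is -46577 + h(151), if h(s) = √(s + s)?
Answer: -46577 + √302 ≈ -46560.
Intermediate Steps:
h(s) = √2*√s (h(s) = √(2*s) = √2*√s)
-46577 + h(151) = -46577 + √2*√151 = -46577 + √302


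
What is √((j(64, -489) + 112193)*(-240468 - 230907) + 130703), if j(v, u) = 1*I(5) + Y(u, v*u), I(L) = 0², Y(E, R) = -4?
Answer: 2*I*√13220739793 ≈ 2.2996e+5*I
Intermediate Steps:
I(L) = 0
j(v, u) = -4 (j(v, u) = 1*0 - 4 = 0 - 4 = -4)
√((j(64, -489) + 112193)*(-240468 - 230907) + 130703) = √((-4 + 112193)*(-240468 - 230907) + 130703) = √(112189*(-471375) + 130703) = √(-52883089875 + 130703) = √(-52882959172) = 2*I*√13220739793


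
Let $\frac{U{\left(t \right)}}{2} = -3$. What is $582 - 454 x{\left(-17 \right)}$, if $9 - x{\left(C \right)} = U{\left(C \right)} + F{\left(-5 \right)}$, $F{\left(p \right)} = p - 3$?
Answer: $-9860$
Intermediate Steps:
$U{\left(t \right)} = -6$ ($U{\left(t \right)} = 2 \left(-3\right) = -6$)
$F{\left(p \right)} = -3 + p$ ($F{\left(p \right)} = p - 3 = -3 + p$)
$x{\left(C \right)} = 23$ ($x{\left(C \right)} = 9 - \left(-6 - 8\right) = 9 - -14 = 9 + 14 = 23$)
$582 - 454 x{\left(-17 \right)} = 582 - 10442 = -9860$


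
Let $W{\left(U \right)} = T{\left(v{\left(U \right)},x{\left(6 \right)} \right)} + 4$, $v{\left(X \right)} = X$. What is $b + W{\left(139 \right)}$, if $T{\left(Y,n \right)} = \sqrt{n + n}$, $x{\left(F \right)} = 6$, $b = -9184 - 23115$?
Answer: $-32295 + 2 \sqrt{3} \approx -32292.0$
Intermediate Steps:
$b = -32299$ ($b = -9184 - 23115 = -32299$)
$T{\left(Y,n \right)} = \sqrt{2} \sqrt{n}$ ($T{\left(Y,n \right)} = \sqrt{2 n} = \sqrt{2} \sqrt{n}$)
$W{\left(U \right)} = 4 + 2 \sqrt{3}$ ($W{\left(U \right)} = \sqrt{2} \sqrt{6} + 4 = 2 \sqrt{3} + 4 = 4 + 2 \sqrt{3}$)
$b + W{\left(139 \right)} = -32299 + \left(4 + 2 \sqrt{3}\right) = -32295 + 2 \sqrt{3}$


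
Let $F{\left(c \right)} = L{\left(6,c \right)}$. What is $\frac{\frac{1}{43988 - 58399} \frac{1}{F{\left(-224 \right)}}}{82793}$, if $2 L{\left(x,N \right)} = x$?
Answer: $- \frac{1}{3579389769} \approx -2.7938 \cdot 10^{-10}$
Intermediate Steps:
$L{\left(x,N \right)} = \frac{x}{2}$
$F{\left(c \right)} = 3$ ($F{\left(c \right)} = \frac{1}{2} \cdot 6 = 3$)
$\frac{\frac{1}{43988 - 58399} \frac{1}{F{\left(-224 \right)}}}{82793} = \frac{\frac{1}{43988 - 58399} \cdot \frac{1}{3}}{82793} = \frac{1}{-14411} \cdot \frac{1}{3} \cdot \frac{1}{82793} = \left(- \frac{1}{14411}\right) \frac{1}{3} \cdot \frac{1}{82793} = \left(- \frac{1}{43233}\right) \frac{1}{82793} = - \frac{1}{3579389769}$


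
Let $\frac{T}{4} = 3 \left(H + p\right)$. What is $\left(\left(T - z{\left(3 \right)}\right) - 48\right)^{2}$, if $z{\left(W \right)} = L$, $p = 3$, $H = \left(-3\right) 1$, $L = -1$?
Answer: $2209$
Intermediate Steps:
$H = -3$
$z{\left(W \right)} = -1$
$T = 0$ ($T = 4 \cdot 3 \left(-3 + 3\right) = 4 \cdot 3 \cdot 0 = 4 \cdot 0 = 0$)
$\left(\left(T - z{\left(3 \right)}\right) - 48\right)^{2} = \left(\left(0 - -1\right) - 48\right)^{2} = \left(\left(0 + 1\right) - 48\right)^{2} = \left(1 - 48\right)^{2} = \left(-47\right)^{2} = 2209$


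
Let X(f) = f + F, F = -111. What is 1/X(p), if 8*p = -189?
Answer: -8/1077 ≈ -0.0074280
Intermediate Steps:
p = -189/8 (p = (1/8)*(-189) = -189/8 ≈ -23.625)
X(f) = -111 + f (X(f) = f - 111 = -111 + f)
1/X(p) = 1/(-111 - 189/8) = 1/(-1077/8) = -8/1077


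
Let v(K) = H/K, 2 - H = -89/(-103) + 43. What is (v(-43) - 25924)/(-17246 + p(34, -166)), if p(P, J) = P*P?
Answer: 57406542/35631305 ≈ 1.6111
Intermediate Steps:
H = -4312/103 (H = 2 - (-89/(-103) + 43) = 2 - (-89*(-1/103) + 43) = 2 - (89/103 + 43) = 2 - 1*4518/103 = 2 - 4518/103 = -4312/103 ≈ -41.864)
p(P, J) = P²
v(K) = -4312/(103*K)
(v(-43) - 25924)/(-17246 + p(34, -166)) = (-4312/103/(-43) - 25924)/(-17246 + 34²) = (-4312/103*(-1/43) - 25924)/(-17246 + 1156) = (4312/4429 - 25924)/(-16090) = -114813084/4429*(-1/16090) = 57406542/35631305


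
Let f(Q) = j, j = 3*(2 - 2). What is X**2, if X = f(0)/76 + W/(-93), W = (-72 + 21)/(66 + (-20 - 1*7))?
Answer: 289/1461681 ≈ 0.00019772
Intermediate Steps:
j = 0 (j = 3*0 = 0)
f(Q) = 0
W = -17/13 (W = -51/(66 + (-20 - 7)) = -51/(66 - 27) = -51/39 = -51*1/39 = -17/13 ≈ -1.3077)
X = 17/1209 (X = 0/76 - 17/13/(-93) = 0*(1/76) - 17/13*(-1/93) = 0 + 17/1209 = 17/1209 ≈ 0.014061)
X**2 = (17/1209)**2 = 289/1461681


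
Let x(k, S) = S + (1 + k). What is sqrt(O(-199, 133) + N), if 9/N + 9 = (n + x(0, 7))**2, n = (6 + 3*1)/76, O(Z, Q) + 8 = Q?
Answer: sqrt(80017512005)/25285 ≈ 11.187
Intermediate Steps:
x(k, S) = 1 + S + k
O(Z, Q) = -8 + Q
n = 9/76 (n = (6 + 3)*(1/76) = 9*(1/76) = 9/76 ≈ 0.11842)
N = 51984/328705 (N = 9/(-9 + (9/76 + (1 + 7 + 0))**2) = 9/(-9 + (9/76 + 8)**2) = 9/(-9 + (617/76)**2) = 9/(-9 + 380689/5776) = 9/(328705/5776) = 9*(5776/328705) = 51984/328705 ≈ 0.15815)
sqrt(O(-199, 133) + N) = sqrt((-8 + 133) + 51984/328705) = sqrt(125 + 51984/328705) = sqrt(41140109/328705) = sqrt(80017512005)/25285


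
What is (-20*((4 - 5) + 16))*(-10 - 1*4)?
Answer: 4200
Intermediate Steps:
(-20*((4 - 5) + 16))*(-10 - 1*4) = (-20*(-1 + 16))*(-10 - 4) = -20*15*(-14) = -300*(-14) = 4200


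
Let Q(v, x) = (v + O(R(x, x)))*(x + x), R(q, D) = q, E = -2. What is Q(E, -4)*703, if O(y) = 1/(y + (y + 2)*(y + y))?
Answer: 32338/3 ≈ 10779.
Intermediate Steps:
O(y) = 1/(y + 2*y*(2 + y)) (O(y) = 1/(y + (2 + y)*(2*y)) = 1/(y + 2*y*(2 + y)))
Q(v, x) = 2*x*(v + 1/(x*(5 + 2*x))) (Q(v, x) = (v + 1/(x*(5 + 2*x)))*(x + x) = (v + 1/(x*(5 + 2*x)))*(2*x) = 2*x*(v + 1/(x*(5 + 2*x))))
Q(E, -4)*703 = (2*(1 - 2*(-4)*(5 + 2*(-4)))/(5 + 2*(-4)))*703 = (2*(1 - 2*(-4)*(5 - 8))/(5 - 8))*703 = (2*(1 - 2*(-4)*(-3))/(-3))*703 = (2*(-⅓)*(1 - 24))*703 = (2*(-⅓)*(-23))*703 = (46/3)*703 = 32338/3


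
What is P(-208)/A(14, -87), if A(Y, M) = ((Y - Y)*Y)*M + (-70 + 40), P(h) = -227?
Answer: 227/30 ≈ 7.5667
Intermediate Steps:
A(Y, M) = -30 (A(Y, M) = (0*Y)*M - 30 = 0*M - 30 = 0 - 30 = -30)
P(-208)/A(14, -87) = -227/(-30) = -227*(-1/30) = 227/30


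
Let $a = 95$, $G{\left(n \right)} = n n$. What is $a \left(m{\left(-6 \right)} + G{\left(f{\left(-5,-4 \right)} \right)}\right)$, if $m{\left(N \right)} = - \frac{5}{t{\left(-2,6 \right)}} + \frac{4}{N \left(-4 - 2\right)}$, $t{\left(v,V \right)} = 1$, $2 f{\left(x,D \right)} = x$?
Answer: $\frac{4655}{36} \approx 129.31$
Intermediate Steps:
$f{\left(x,D \right)} = \frac{x}{2}$
$G{\left(n \right)} = n^{2}$
$m{\left(N \right)} = -5 - \frac{2}{3 N}$ ($m{\left(N \right)} = - \frac{5}{1} + \frac{4}{N \left(-4 - 2\right)} = \left(-5\right) 1 + \frac{4}{N \left(-6\right)} = -5 + \frac{4}{\left(-6\right) N} = -5 + 4 \left(- \frac{1}{6 N}\right) = -5 - \frac{2}{3 N}$)
$a \left(m{\left(-6 \right)} + G{\left(f{\left(-5,-4 \right)} \right)}\right) = 95 \left(\left(-5 - \frac{2}{3 \left(-6\right)}\right) + \left(\frac{1}{2} \left(-5\right)\right)^{2}\right) = 95 \left(\left(-5 - - \frac{1}{9}\right) + \left(- \frac{5}{2}\right)^{2}\right) = 95 \left(\left(-5 + \frac{1}{9}\right) + \frac{25}{4}\right) = 95 \left(- \frac{44}{9} + \frac{25}{4}\right) = 95 \cdot \frac{49}{36} = \frac{4655}{36}$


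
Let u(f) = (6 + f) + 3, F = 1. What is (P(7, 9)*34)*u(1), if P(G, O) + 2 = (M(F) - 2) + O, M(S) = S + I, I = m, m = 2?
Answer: 2720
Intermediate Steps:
I = 2
M(S) = 2 + S (M(S) = S + 2 = 2 + S)
P(G, O) = -1 + O (P(G, O) = -2 + (((2 + 1) - 2) + O) = -2 + ((3 - 2) + O) = -2 + (1 + O) = -1 + O)
u(f) = 9 + f
(P(7, 9)*34)*u(1) = ((-1 + 9)*34)*(9 + 1) = (8*34)*10 = 272*10 = 2720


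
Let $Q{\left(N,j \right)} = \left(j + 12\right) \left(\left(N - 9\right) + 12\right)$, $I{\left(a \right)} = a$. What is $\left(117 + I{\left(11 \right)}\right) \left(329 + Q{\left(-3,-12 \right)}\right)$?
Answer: $42112$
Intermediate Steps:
$Q{\left(N,j \right)} = \left(3 + N\right) \left(12 + j\right)$ ($Q{\left(N,j \right)} = \left(12 + j\right) \left(\left(-9 + N\right) + 12\right) = \left(12 + j\right) \left(3 + N\right) = \left(3 + N\right) \left(12 + j\right)$)
$\left(117 + I{\left(11 \right)}\right) \left(329 + Q{\left(-3,-12 \right)}\right) = \left(117 + 11\right) \left(329 + \left(36 + 3 \left(-12\right) + 12 \left(-3\right) - -36\right)\right) = 128 \left(329 + \left(36 - 36 - 36 + 36\right)\right) = 128 \left(329 + 0\right) = 128 \cdot 329 = 42112$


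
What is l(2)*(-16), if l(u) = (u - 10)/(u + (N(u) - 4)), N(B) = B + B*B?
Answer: 32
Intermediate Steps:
N(B) = B + B²
l(u) = (-10 + u)/(-4 + u + u*(1 + u)) (l(u) = (u - 10)/(u + (u*(1 + u) - 4)) = (-10 + u)/(u + (-4 + u*(1 + u))) = (-10 + u)/(-4 + u + u*(1 + u)))
l(2)*(-16) = ((-10 + 2)/(-4 + 2 + 2*(1 + 2)))*(-16) = (-8/(-4 + 2 + 2*3))*(-16) = (-8/(-4 + 2 + 6))*(-16) = (-8/4)*(-16) = ((¼)*(-8))*(-16) = -2*(-16) = 32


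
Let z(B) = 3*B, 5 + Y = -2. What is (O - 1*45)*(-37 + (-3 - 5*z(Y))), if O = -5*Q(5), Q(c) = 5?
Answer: -4550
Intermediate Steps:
Y = -7 (Y = -5 - 2 = -7)
O = -25 (O = -5*5 = -25)
(O - 1*45)*(-37 + (-3 - 5*z(Y))) = (-25 - 1*45)*(-37 + (-3 - 15*(-7))) = (-25 - 45)*(-37 + (-3 - 5*(-21))) = -70*(-37 + (-3 + 105)) = -70*(-37 + 102) = -70*65 = -4550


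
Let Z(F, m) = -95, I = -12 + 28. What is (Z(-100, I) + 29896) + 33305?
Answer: 63106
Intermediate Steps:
I = 16
(Z(-100, I) + 29896) + 33305 = (-95 + 29896) + 33305 = 29801 + 33305 = 63106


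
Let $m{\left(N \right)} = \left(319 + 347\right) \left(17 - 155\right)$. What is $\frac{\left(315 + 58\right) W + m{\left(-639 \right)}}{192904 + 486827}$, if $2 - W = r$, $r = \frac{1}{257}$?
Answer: $- \frac{7809669}{58230289} \approx -0.13412$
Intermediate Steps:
$m{\left(N \right)} = -91908$ ($m{\left(N \right)} = 666 \left(-138\right) = -91908$)
$r = \frac{1}{257} \approx 0.0038911$
$W = \frac{513}{257}$ ($W = 2 - \frac{1}{257} = \frac{513}{257} \approx 1.9961$)
$\frac{\left(315 + 58\right) W + m{\left(-639 \right)}}{192904 + 486827} = \frac{\left(315 + 58\right) \frac{513}{257} - 91908}{192904 + 486827} = \frac{373 \cdot \frac{513}{257} - 91908}{679731} = \left(\frac{191349}{257} - 91908\right) \frac{1}{679731} = \left(- \frac{23429007}{257}\right) \frac{1}{679731} = - \frac{7809669}{58230289}$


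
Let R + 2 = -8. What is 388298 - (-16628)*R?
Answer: 222018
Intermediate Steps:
R = -10 (R = -2 - 8 = -10)
388298 - (-16628)*R = 388298 - (-16628)*(-10) = 388298 - 1*166280 = 388298 - 166280 = 222018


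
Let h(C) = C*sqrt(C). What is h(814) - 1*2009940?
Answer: -2009940 + 814*sqrt(814) ≈ -1.9867e+6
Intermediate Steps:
h(C) = C**(3/2)
h(814) - 1*2009940 = 814**(3/2) - 1*2009940 = 814*sqrt(814) - 2009940 = -2009940 + 814*sqrt(814)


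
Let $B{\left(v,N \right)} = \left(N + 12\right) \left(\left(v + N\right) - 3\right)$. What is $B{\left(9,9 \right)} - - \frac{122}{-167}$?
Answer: $\frac{52483}{167} \approx 314.27$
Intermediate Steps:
$B{\left(v,N \right)} = \left(12 + N\right) \left(-3 + N + v\right)$ ($B{\left(v,N \right)} = \left(12 + N\right) \left(\left(N + v\right) - 3\right) = \left(12 + N\right) \left(-3 + N + v\right)$)
$B{\left(9,9 \right)} - - \frac{122}{-167} = \left(-36 + 9^{2} + 9 \cdot 9 + 12 \cdot 9 + 9 \cdot 9\right) - - \frac{122}{-167} = \left(-36 + 81 + 81 + 108 + 81\right) - \left(-122\right) \left(- \frac{1}{167}\right) = 315 - \frac{122}{167} = \frac{52483}{167}$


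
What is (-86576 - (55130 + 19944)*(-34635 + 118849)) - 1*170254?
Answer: -6322538666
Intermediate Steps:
(-86576 - (55130 + 19944)*(-34635 + 118849)) - 1*170254 = (-86576 - 75074*84214) - 170254 = (-86576 - 1*6322281836) - 170254 = (-86576 - 6322281836) - 170254 = -6322368412 - 170254 = -6322538666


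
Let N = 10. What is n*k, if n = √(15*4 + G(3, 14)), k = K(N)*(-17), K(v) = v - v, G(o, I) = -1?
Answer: 0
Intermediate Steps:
K(v) = 0
k = 0 (k = 0*(-17) = 0)
n = √59 (n = √(15*4 - 1) = √(60 - 1) = √59 ≈ 7.6811)
n*k = √59*0 = 0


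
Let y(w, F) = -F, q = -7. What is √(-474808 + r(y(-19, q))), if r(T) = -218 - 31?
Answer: I*√475057 ≈ 689.24*I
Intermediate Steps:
r(T) = -249
√(-474808 + r(y(-19, q))) = √(-474808 - 249) = √(-475057) = I*√475057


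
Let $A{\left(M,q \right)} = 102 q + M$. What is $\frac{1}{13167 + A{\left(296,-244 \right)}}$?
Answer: $- \frac{1}{11425} \approx -8.7527 \cdot 10^{-5}$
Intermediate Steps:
$A{\left(M,q \right)} = M + 102 q$
$\frac{1}{13167 + A{\left(296,-244 \right)}} = \frac{1}{13167 + \left(296 + 102 \left(-244\right)\right)} = \frac{1}{13167 + \left(296 - 24888\right)} = \frac{1}{13167 - 24592} = \frac{1}{-11425} = - \frac{1}{11425}$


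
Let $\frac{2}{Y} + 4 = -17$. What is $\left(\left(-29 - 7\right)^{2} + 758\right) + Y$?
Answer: $\frac{43132}{21} \approx 2053.9$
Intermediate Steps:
$Y = - \frac{2}{21}$ ($Y = \frac{2}{-4 - 17} = \frac{2}{-21} = 2 \left(- \frac{1}{21}\right) = - \frac{2}{21} \approx -0.095238$)
$\left(\left(-29 - 7\right)^{2} + 758\right) + Y = \left(\left(-29 - 7\right)^{2} + 758\right) - \frac{2}{21} = \left(\left(-36\right)^{2} + 758\right) - \frac{2}{21} = \left(1296 + 758\right) - \frac{2}{21} = 2054 - \frac{2}{21} = \frac{43132}{21}$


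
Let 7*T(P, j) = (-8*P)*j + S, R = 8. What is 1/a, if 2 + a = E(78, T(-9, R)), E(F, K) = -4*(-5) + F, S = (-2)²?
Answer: 1/96 ≈ 0.010417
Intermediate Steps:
S = 4
T(P, j) = 4/7 - 8*P*j/7 (T(P, j) = ((-8*P)*j + 4)/7 = (-8*P*j + 4)/7 = (4 - 8*P*j)/7 = 4/7 - 8*P*j/7)
E(F, K) = 20 + F
a = 96 (a = -2 + (20 + 78) = -2 + 98 = 96)
1/a = 1/96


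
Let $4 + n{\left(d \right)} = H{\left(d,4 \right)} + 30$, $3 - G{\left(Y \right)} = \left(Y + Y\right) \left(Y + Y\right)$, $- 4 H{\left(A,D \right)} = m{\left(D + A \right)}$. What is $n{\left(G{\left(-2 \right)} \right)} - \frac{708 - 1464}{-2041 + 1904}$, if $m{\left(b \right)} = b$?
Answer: $\frac{12457}{548} \approx 22.732$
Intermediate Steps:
$H{\left(A,D \right)} = - \frac{A}{4} - \frac{D}{4}$ ($H{\left(A,D \right)} = - \frac{D + A}{4} = - \frac{A + D}{4} = - \frac{A}{4} - \frac{D}{4}$)
$G{\left(Y \right)} = 3 - 4 Y^{2}$ ($G{\left(Y \right)} = 3 - \left(Y + Y\right) \left(Y + Y\right) = 3 - 2 Y 2 Y = 3 - 4 Y^{2}$)
$n{\left(d \right)} = 25 - \frac{d}{4}$ ($n{\left(d \right)} = -4 + \left(\left(- \frac{d}{4} - 1\right) + 30\right) = -4 + \left(\left(-1 - \frac{d}{4}\right) + 30\right) = -4 - \left(-29 + \frac{d}{4}\right) = 25 - \frac{d}{4}$)
$n{\left(G{\left(-2 \right)} \right)} - \frac{708 - 1464}{-2041 + 1904} = \left(25 - \frac{3 - 4 \left(-2\right)^{2}}{4}\right) - \frac{708 - 1464}{-2041 + 1904} = \left(25 - \frac{3 - 16}{4}\right) - - \frac{756}{-137} = \left(25 - \frac{3 - 16}{4}\right) - \left(-756\right) \left(- \frac{1}{137}\right) = \left(25 - - \frac{13}{4}\right) - \frac{756}{137} = \left(25 + \frac{13}{4}\right) - \frac{756}{137} = \frac{113}{4} - \frac{756}{137} = \frac{12457}{548}$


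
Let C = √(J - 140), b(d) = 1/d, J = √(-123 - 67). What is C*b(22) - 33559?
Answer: -33559 + √(-140 + I*√190)/22 ≈ -33559.0 + 0.53848*I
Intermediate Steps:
J = I*√190 (J = √(-190) = I*√190 ≈ 13.784*I)
C = √(-140 + I*√190) (C = √(I*√190 - 140) = √(-140 + I*√190) ≈ 0.58178 + 11.846*I)
C*b(22) - 33559 = √(-140 + I*√190)/22 - 33559 = -33559 + √(-140 + I*√190)/22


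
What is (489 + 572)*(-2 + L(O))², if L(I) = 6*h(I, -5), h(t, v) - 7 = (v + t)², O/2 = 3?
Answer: 2245076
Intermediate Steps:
O = 6 (O = 2*3 = 6)
h(t, v) = 7 + (t + v)² (h(t, v) = 7 + (v + t)² = 7 + (t + v)²)
L(I) = 42 + 6*(-5 + I)² (L(I) = 6*(7 + (I - 5)²) = 6*(7 + (-5 + I)²) = 42 + 6*(-5 + I)²)
(489 + 572)*(-2 + L(O))² = (489 + 572)*(-2 + (42 + 6*(-5 + 6)²))² = 1061*(-2 + (42 + 6*1²))² = 1061*(-2 + (42 + 6*1))² = 1061*(-2 + (42 + 6))² = 1061*(-2 + 48)² = 1061*46² = 1061*2116 = 2245076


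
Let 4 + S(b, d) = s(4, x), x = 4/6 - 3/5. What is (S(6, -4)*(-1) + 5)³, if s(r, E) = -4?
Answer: 2197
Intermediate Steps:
x = 1/15 (x = 4*(⅙) - 3*⅕ = ⅔ - ⅗ = 1/15 ≈ 0.066667)
S(b, d) = -8 (S(b, d) = -4 - 4 = -8)
(S(6, -4)*(-1) + 5)³ = (-8*(-1) + 5)³ = (8 + 5)³ = 13³ = 2197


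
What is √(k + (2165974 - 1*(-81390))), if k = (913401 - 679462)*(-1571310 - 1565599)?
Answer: I*√733843107187 ≈ 8.5665e+5*I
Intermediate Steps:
k = -733845354551 (k = 233939*(-3136909) = -733845354551)
√(k + (2165974 - 1*(-81390))) = √(-733845354551 + (2165974 - 1*(-81390))) = √(-733845354551 + (2165974 + 81390)) = √(-733845354551 + 2247364) = √(-733843107187) = I*√733843107187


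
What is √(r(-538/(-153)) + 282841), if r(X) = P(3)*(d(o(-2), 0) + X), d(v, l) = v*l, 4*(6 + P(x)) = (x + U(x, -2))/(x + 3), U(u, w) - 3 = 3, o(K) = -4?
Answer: √326941331/34 ≈ 531.81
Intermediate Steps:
U(u, w) = 6 (U(u, w) = 3 + 3 = 6)
P(x) = -6 + (6 + x)/(4*(3 + x)) (P(x) = -6 + ((x + 6)/(x + 3))/4 = -6 + ((6 + x)/(3 + x))/4 = -6 + (6 + x)/(4*(3 + x)))
d(v, l) = l*v
r(X) = -45*X/8 (r(X) = ((-66 - 23*3)/(4*(3 + 3)))*(0*(-4) + X) = ((¼)*(-66 - 69)/6)*(0 + X) = ((¼)*(⅙)*(-135))*X = -45*X/8)
√(r(-538/(-153)) + 282841) = √(-(-12105)/(4*(-153)) + 282841) = √(-(-12105)*(-1)/(4*153) + 282841) = √(-45/8*538/153 + 282841) = √(-1345/68 + 282841) = √(19231843/68) = √326941331/34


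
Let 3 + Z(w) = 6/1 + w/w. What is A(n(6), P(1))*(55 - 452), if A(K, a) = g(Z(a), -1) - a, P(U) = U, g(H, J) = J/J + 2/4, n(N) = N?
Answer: -397/2 ≈ -198.50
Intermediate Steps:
Z(w) = 4 (Z(w) = -3 + (6/1 + w/w) = -3 + (6*1 + 1) = -3 + (6 + 1) = -3 + 7 = 4)
g(H, J) = 3/2 (g(H, J) = 1 + 2*(1/4) = 1 + 1/2 = 3/2)
A(K, a) = 3/2 - a
A(n(6), P(1))*(55 - 452) = (3/2 - 1*1)*(55 - 452) = (3/2 - 1)*(-397) = (1/2)*(-397) = -397/2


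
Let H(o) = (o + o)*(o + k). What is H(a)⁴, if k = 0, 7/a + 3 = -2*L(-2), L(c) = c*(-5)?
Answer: 92236816/78310985281 ≈ 0.0011778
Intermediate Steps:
L(c) = -5*c
a = -7/23 (a = 7/(-3 - (-10)*(-2)) = 7/(-3 - 2*10) = 7/(-3 - 20) = 7/(-23) = 7*(-1/23) = -7/23 ≈ -0.30435)
H(o) = 2*o² (H(o) = (o + o)*(o + 0) = (2*o)*o = 2*o²)
H(a)⁴ = (2*(-7/23)²)⁴ = (2*(49/529))⁴ = (98/529)⁴ = 92236816/78310985281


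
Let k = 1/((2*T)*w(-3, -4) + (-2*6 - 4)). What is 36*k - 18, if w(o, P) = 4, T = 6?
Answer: -135/8 ≈ -16.875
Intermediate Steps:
k = 1/32 (k = 1/((2*6)*4 + (-2*6 - 4)) = 1/(12*4 + (-12 - 4)) = 1/(48 - 16) = 1/32 ≈ 0.031250)
36*k - 18 = 36*(1/32) - 18 = 9/8 - 18 = -135/8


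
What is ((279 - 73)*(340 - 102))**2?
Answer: 2403744784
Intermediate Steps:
((279 - 73)*(340 - 102))**2 = (206*238)**2 = 49028**2 = 2403744784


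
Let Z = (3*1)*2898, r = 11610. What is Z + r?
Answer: 20304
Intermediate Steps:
Z = 8694 (Z = 3*2898 = 8694)
Z + r = 8694 + 11610 = 20304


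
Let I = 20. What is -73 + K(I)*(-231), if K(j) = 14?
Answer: -3307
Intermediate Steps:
-73 + K(I)*(-231) = -73 + 14*(-231) = -73 - 3234 = -3307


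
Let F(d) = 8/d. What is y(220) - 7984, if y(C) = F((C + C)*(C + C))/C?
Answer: -42506815999/5324000 ≈ -7984.0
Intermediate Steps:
y(C) = 2/C**3 (y(C) = (8/(((C + C)*(C + C))))/C = (8/(((2*C)*(2*C))))/C = (8/((4*C**2)))/C = (8*(1/(4*C**2)))/C = (2/C**2)/C = 2/C**3)
y(220) - 7984 = 2/220**3 - 7984 = 2*(1/10648000) - 7984 = 1/5324000 - 7984 = -42506815999/5324000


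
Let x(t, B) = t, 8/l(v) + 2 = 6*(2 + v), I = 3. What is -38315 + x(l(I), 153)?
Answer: -268203/7 ≈ -38315.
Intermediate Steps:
l(v) = 8/(10 + 6*v) (l(v) = 8/(-2 + 6*(2 + v)) = 8/(-2 + (12 + 6*v)) = 8/(10 + 6*v))
-38315 + x(l(I), 153) = -38315 + 4/(5 + 3*3) = -38315 + 4/(5 + 9) = -38315 + 4/14 = -38315 + 4*(1/14) = -38315 + 2/7 = -268203/7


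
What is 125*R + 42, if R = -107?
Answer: -13333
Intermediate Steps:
125*R + 42 = 125*(-107) + 42 = -13375 + 42 = -13333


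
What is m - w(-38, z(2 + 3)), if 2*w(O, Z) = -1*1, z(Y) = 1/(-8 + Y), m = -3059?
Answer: -6117/2 ≈ -3058.5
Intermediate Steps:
w(O, Z) = -½ (w(O, Z) = (-1*1)/2 = (½)*(-1) = -½)
m - w(-38, z(2 + 3)) = -3059 - 1*(-½) = -3059 + ½ = -6117/2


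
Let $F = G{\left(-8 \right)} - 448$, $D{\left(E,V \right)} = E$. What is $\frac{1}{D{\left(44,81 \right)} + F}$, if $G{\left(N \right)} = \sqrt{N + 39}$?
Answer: $- \frac{404}{163185} - \frac{\sqrt{31}}{163185} \approx -0.0025098$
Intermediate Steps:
$G{\left(N \right)} = \sqrt{39 + N}$
$F = -448 + \sqrt{31}$ ($F = \sqrt{39 - 8} - 448 = \sqrt{31} - 448 = -448 + \sqrt{31} \approx -442.43$)
$\frac{1}{D{\left(44,81 \right)} + F} = \frac{1}{44 - \left(448 - \sqrt{31}\right)} = \frac{1}{-404 + \sqrt{31}}$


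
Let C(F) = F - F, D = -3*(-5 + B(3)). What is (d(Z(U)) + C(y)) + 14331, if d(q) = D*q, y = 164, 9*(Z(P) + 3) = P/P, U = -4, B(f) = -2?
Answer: 42811/3 ≈ 14270.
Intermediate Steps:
D = 21 (D = -3*(-5 - 2) = -3*(-7) = 21)
Z(P) = -26/9 (Z(P) = -3 + (P/P)/9 = -3 + (⅑)*1 = -3 + ⅑ = -26/9)
d(q) = 21*q
C(F) = 0
(d(Z(U)) + C(y)) + 14331 = (21*(-26/9) + 0) + 14331 = (-182/3 + 0) + 14331 = -182/3 + 14331 = 42811/3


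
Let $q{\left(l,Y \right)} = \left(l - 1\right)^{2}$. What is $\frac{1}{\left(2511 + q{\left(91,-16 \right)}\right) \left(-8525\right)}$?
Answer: $- \frac{1}{90458775} \approx -1.1055 \cdot 10^{-8}$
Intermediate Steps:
$q{\left(l,Y \right)} = \left(-1 + l\right)^{2}$
$\frac{1}{\left(2511 + q{\left(91,-16 \right)}\right) \left(-8525\right)} = \frac{1}{\left(2511 + \left(-1 + 91\right)^{2}\right) \left(-8525\right)} = \frac{1}{2511 + 90^{2}} \left(- \frac{1}{8525}\right) = \frac{1}{2511 + 8100} \left(- \frac{1}{8525}\right) = \frac{1}{10611} \left(- \frac{1}{8525}\right) = - \frac{1}{90458775}$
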